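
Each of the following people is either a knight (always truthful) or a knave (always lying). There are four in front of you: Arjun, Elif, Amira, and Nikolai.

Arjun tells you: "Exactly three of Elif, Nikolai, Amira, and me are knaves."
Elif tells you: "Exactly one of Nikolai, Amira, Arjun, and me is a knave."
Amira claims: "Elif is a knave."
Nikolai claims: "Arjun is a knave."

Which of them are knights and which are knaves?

Arjun: knave, Elif: knave, Amira: knight, Nikolai: knight

Consider Arjun. Suppose Arjun is a knight.
Then no assignment of the remaining roles makes every statement match its speaker's type — contradiction.
So Arjun is a knave.
With that fixed, Nikolai's statement is true, so Nikolai is a knight.
Consider Elif. Suppose Elif is a knight.
Then no assignment of the remaining roles makes every statement match its speaker's type — contradiction.
So Elif is a knave.
With that fixed, Amira's statement is true, so Amira is a knight.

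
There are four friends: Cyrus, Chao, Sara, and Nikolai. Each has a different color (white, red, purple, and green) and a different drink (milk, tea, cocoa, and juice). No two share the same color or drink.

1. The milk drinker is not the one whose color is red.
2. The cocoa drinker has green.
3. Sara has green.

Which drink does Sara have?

With clues 1–3, juice, milk, and tea are impossible for Sara's drink.
That leaves cocoa.

cocoa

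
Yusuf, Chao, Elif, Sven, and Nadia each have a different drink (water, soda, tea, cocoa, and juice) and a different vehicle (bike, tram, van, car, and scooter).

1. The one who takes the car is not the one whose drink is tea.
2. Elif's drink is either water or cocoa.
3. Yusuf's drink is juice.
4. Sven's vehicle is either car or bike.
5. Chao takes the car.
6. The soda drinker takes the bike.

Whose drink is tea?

With clues 1–2, Elif is impossible for the one with drink tea.
With clues 1–3, Yusuf is impossible for the one with drink tea.
With clues 1–5, Chao is impossible for the one with drink tea.
With clues 1–6, Sven is impossible for the one with drink tea.
That leaves Nadia.

Nadia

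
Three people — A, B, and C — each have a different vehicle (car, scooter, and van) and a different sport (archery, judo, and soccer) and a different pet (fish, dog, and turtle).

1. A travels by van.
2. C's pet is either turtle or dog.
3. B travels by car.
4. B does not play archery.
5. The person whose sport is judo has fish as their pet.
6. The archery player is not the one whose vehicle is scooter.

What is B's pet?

With clues 1–6, dog and turtle are impossible for B's pet.
That leaves fish.

fish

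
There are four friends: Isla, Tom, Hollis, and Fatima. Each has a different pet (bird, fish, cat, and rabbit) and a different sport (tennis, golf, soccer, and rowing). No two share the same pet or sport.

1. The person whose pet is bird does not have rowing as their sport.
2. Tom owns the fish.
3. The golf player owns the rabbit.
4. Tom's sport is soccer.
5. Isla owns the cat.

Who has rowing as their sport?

With clues 1–4, Tom is impossible for the one with sport rowing.
With clues 1–5, Fatima and Hollis are impossible for the one with sport rowing.
That leaves Isla.

Isla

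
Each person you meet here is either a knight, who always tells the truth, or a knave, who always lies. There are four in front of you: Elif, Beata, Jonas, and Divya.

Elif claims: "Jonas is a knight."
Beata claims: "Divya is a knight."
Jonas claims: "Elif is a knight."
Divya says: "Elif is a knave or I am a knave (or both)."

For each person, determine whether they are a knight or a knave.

Elif: knave, Beata: knight, Jonas: knave, Divya: knight

Consider Elif. Suppose Elif is a knight.
Then whichever role Divya has, Divya's statement has the wrong truth value — contradiction.
So Elif is a knave.
With that fixed, Jonas's statement is false, so Jonas is a knave.
With that fixed, Divya's statement is true, so Divya is a knight.
With that fixed, Beata's statement is true, so Beata is a knight.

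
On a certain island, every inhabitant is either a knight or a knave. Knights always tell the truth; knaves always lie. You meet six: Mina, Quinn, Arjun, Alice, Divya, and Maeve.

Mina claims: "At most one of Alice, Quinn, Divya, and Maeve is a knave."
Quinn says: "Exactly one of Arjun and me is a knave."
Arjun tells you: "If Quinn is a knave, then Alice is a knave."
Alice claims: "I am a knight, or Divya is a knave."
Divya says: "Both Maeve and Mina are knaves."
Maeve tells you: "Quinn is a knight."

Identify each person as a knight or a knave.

Consider Mina. Suppose Mina is a knight.
Then no assignment of the remaining roles makes every statement match its speaker's type — contradiction.
So Mina is a knave.
Consider Quinn. Suppose Quinn is a knight.
Then no assignment of the remaining roles makes every statement match its speaker's type — contradiction.
So Quinn is a knave.
With that fixed, Maeve's statement is false, so Maeve is a knave.
With that fixed, Divya's statement is true, so Divya is a knight.
Consider Arjun. Suppose Arjun is a knight.
Then Quinn's statement comes out true, contradicting Quinn being a knave.
So Arjun is a knave.
Consider Alice. Suppose Alice is a knave.
Then Arjun's statement comes out true, contradicting Arjun being a knave.
So Alice is a knight.

Mina: knave, Quinn: knave, Arjun: knave, Alice: knight, Divya: knight, Maeve: knave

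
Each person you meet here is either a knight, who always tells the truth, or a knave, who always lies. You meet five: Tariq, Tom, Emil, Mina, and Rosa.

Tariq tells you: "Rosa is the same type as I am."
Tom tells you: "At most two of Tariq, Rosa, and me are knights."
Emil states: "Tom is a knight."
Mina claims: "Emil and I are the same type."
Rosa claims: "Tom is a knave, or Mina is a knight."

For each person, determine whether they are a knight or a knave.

Consider Tariq. Suppose Tariq is a knight.
Then no assignment of the remaining roles makes every statement match its speaker's type — contradiction.
So Tariq is a knave.
With that fixed, Tom's statement is true, so Tom is a knight.
With that fixed, Emil's statement is true, so Emil is a knight.
Consider Mina. Suppose Mina is a knave.
Then no assignment of the remaining roles makes every statement match its speaker's type — contradiction.
So Mina is a knight.
With that fixed, Rosa's statement is true, so Rosa is a knight.

Tariq: knave, Tom: knight, Emil: knight, Mina: knight, Rosa: knight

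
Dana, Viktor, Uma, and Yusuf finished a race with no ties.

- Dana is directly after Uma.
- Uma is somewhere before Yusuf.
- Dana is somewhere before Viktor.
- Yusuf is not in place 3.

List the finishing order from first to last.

Uma, Dana, Viktor, Yusuf

From clue 1: Dana is in {2,3,4}.
From clues 1–2: Dana is in {2,3}.
From clues 1–3: Uma → place 1, Dana → place 2.
From clues 1–4: Viktor → place 3, Yusuf → place 4.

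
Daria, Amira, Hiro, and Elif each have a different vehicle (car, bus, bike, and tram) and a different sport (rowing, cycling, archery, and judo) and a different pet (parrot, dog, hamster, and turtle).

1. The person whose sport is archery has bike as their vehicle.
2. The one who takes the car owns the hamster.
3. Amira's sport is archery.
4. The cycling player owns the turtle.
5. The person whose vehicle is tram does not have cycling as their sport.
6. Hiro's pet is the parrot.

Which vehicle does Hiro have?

With clues 1–3, bike is impossible for Hiro's vehicle.
With clues 1–6, bus and car are impossible for Hiro's vehicle.
That leaves tram.

tram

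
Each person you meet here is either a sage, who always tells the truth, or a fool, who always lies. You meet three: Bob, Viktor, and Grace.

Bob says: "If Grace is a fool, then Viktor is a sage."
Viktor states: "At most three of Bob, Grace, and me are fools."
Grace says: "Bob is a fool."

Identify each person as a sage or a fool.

Bob: sage, Viktor: sage, Grace: fool

Regardless of anyone's role, Viktor's statement is true, so Viktor is a sage.
With that fixed, Bob's statement is true, so Bob is a sage.
With that fixed, Grace's statement is false, so Grace is a fool.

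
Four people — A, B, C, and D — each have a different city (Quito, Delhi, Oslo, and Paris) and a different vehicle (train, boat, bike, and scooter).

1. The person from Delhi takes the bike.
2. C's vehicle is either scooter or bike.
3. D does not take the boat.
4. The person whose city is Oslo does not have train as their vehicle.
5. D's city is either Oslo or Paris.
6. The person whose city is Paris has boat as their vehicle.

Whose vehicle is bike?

With clues 1–5, D is impossible for the one with vehicle bike.
With clues 1–6, A and B are impossible for the one with vehicle bike.
That leaves C.

C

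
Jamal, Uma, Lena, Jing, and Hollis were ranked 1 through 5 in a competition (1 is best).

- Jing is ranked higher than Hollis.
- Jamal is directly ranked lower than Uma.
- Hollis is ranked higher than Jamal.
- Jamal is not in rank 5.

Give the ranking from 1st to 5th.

Jing, Hollis, Uma, Jamal, Lena

From clue 1: Jing is in {1,2,3,4}.
From clues 1–2: Jamal is in {2,3,4,5}.
From clues 1–3: Jamal is in {4,5}.
From clues 1–4: Jing → rank 1, Hollis → rank 2, Uma → rank 3, Jamal → rank 4, Lena → rank 5.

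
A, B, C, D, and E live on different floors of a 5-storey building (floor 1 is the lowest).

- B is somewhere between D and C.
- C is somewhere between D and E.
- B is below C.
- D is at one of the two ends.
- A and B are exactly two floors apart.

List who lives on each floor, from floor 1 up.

D, B, C, A, E

From clue 1: B is in {2,3,4}.
From clues 1–3: B is in {2,3}.
From clues 1–4: D → floor 1.
From clues 1–5: B → floor 2, C → floor 3, A → floor 4, E → floor 5.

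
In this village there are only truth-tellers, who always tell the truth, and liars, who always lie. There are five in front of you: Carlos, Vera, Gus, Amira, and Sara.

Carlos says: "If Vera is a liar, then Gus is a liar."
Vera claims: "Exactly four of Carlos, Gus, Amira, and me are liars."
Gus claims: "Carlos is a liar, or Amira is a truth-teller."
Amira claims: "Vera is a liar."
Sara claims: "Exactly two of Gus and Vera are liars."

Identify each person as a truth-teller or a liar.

Consider Carlos. Suppose Carlos is a truth-teller.
Then no assignment of the remaining roles makes every statement match its speaker's type — contradiction.
So Carlos is a liar.
With that fixed, Gus's statement is true, so Gus is a truth-teller.
With that fixed, Sara's statement is false, so Sara is a liar.
With that fixed, Vera's statement is false, so Vera is a liar.
With that fixed, Amira's statement is true, so Amira is a truth-teller.

Carlos: liar, Vera: liar, Gus: truth-teller, Amira: truth-teller, Sara: liar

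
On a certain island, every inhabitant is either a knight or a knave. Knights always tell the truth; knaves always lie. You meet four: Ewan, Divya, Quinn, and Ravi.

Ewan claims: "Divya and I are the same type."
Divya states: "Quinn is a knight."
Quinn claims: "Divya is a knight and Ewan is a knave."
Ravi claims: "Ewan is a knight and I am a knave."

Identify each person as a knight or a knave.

Consider Ewan. Suppose Ewan is a knight.
Then whichever role Ravi has, Ravi's statement has the wrong truth value — contradiction.
So Ewan is a knave.
With that fixed, Ravi's statement is false, so Ravi is a knave.
Consider Divya. Suppose Divya is a knave.
Then Ewan's statement comes out true, contradicting Ewan being a knave.
So Divya is a knight.
With that fixed, Quinn's statement is true, so Quinn is a knight.

Ewan: knave, Divya: knight, Quinn: knight, Ravi: knave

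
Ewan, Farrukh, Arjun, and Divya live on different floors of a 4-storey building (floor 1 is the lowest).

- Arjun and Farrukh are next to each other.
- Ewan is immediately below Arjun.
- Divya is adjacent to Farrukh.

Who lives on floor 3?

Farrukh

With clues 1–2, Divya and Ewan are ruled out for floor 3.
With clues 1–3, Arjun is ruled out for floor 3.
So floor 3 is Farrukh.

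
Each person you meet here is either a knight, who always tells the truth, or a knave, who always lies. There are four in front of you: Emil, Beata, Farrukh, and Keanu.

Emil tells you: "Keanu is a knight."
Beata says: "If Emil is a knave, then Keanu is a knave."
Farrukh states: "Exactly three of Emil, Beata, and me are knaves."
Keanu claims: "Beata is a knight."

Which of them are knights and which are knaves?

Consider Emil. Suppose Emil is a knave.
Then no assignment of the remaining roles makes every statement match its speaker's type — contradiction.
So Emil is a knight.
With that fixed, Beata's statement is true, so Beata is a knight.
With that fixed, Farrukh's statement is false, so Farrukh is a knave.
With that fixed, Keanu's statement is true, so Keanu is a knight.

Emil: knight, Beata: knight, Farrukh: knave, Keanu: knight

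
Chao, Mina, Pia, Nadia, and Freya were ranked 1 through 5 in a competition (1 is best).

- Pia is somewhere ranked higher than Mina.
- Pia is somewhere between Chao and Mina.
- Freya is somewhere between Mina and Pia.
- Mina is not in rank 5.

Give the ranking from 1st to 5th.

Chao, Pia, Freya, Mina, Nadia

From clue 1: Mina is in {2,3,4,5}.
From clues 1–2: Chao is in {1,2,3}.
From clues 1–3: Chao is in {1,2}.
From clues 1–4: Chao → rank 1, Pia → rank 2, Freya → rank 3, Mina → rank 4, Nadia → rank 5.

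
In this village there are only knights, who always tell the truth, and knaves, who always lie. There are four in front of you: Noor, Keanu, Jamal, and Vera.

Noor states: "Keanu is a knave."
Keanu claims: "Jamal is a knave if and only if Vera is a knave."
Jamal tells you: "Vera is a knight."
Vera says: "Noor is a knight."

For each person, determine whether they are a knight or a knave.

Noor: knave, Keanu: knight, Jamal: knave, Vera: knave

Consider Noor. Suppose Noor is a knight.
Then no assignment of the remaining roles makes every statement match its speaker's type — contradiction.
So Noor is a knave.
With that fixed, Vera's statement is false, so Vera is a knave.
With that fixed, Jamal's statement is false, so Jamal is a knave.
With that fixed, Keanu's statement is true, so Keanu is a knight.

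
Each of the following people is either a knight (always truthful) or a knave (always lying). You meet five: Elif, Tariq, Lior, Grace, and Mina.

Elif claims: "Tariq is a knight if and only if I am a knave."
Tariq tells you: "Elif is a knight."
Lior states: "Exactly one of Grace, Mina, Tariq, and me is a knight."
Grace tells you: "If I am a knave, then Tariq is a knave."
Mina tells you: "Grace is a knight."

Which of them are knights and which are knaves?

Elif: knave, Tariq: knave, Lior: knave, Grace: knight, Mina: knight

Consider Elif. Suppose Elif is a knight.
Then no assignment of the remaining roles makes every statement match its speaker's type — contradiction.
So Elif is a knave.
With that fixed, Tariq's statement is false, so Tariq is a knave.
With that fixed, Grace's statement is true, so Grace is a knight.
With that fixed, Mina's statement is true, so Mina is a knight.
With that fixed, Lior's statement is false, so Lior is a knave.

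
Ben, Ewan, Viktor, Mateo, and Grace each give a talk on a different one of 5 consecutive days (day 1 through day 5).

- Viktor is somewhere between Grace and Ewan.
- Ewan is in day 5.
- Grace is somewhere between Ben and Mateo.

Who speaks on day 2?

With clues 1–2, Ewan is ruled out for day 2.
With clues 1–3, Ben, Mateo, and Viktor are ruled out for day 2.
So day 2 is Grace.

Grace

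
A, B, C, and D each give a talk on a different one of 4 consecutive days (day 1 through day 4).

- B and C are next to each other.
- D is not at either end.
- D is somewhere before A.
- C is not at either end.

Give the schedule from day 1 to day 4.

B, C, D, A

From clues 1–2: A is in {1,4}.
From clues 1–3: D → day 3, A → day 4.
From clues 1–4: B → day 1, C → day 2.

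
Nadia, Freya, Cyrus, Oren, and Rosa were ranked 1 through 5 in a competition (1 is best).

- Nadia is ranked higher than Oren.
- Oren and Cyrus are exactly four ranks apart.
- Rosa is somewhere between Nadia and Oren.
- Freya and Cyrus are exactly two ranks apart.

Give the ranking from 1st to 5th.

Cyrus, Nadia, Freya, Rosa, Oren

From clue 1: Nadia is in {1,2,3,4}.
From clues 1–2: Cyrus → rank 1, Oren → rank 5.
From clues 1–3: Nadia is in {2,3}.
From clues 1–4: Nadia → rank 2, Freya → rank 3, Rosa → rank 4.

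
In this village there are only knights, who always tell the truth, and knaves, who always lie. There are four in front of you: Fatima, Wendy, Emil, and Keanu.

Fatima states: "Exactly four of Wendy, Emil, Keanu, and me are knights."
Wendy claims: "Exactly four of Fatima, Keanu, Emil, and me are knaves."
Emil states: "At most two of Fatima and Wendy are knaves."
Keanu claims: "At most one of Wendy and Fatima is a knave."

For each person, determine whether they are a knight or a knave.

Regardless of anyone's role, Emil's statement is true, so Emil is a knight.
With that fixed, Wendy's statement is false, so Wendy is a knave.
With that fixed, Fatima's statement is false, so Fatima is a knave.
With that fixed, Keanu's statement is false, so Keanu is a knave.

Fatima: knave, Wendy: knave, Emil: knight, Keanu: knave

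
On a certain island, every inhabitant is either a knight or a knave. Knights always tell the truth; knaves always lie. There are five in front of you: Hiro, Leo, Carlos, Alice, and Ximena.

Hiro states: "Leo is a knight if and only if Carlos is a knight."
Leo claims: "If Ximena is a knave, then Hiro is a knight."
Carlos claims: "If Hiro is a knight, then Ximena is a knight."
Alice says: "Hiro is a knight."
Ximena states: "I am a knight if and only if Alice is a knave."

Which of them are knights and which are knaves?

Consider Hiro. Suppose Hiro is a knight.
Then no assignment of the remaining roles makes every statement match its speaker's type — contradiction.
So Hiro is a knave.
With that fixed, Carlos's statement is true, so Carlos is a knight.
With that fixed, Alice's statement is false, so Alice is a knave.
Consider Leo. Suppose Leo is a knight.
Then Hiro's statement comes out true, contradicting Hiro being a knave.
So Leo is a knave.
Consider Ximena. Suppose Ximena is a knight.
Then Leo's statement comes out true, contradicting Leo being a knave.
So Ximena is a knave.

Hiro: knave, Leo: knave, Carlos: knight, Alice: knave, Ximena: knave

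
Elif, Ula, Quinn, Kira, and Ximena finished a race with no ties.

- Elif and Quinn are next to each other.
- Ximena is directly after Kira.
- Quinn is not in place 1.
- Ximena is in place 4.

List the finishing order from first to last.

From clues 1–2: Ula is in {1,3,5}.
From clues 1–4: Elif → place 1, Quinn → place 2, Kira → place 3, Ximena → place 4, Ula → place 5.

Elif, Quinn, Kira, Ximena, Ula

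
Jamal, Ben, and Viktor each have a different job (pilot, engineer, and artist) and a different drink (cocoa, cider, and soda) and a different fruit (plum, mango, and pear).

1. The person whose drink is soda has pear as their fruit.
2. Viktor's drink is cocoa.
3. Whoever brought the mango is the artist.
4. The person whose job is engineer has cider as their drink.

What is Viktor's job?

With clues 1–4, engineer and pilot are impossible for Viktor's job.
That leaves artist.

artist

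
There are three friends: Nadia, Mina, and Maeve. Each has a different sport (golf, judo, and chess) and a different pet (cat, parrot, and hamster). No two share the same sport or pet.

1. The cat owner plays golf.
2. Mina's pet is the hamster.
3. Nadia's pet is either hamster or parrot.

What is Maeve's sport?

golf

With clues 1–3, chess and judo are impossible for Maeve's sport.
That leaves golf.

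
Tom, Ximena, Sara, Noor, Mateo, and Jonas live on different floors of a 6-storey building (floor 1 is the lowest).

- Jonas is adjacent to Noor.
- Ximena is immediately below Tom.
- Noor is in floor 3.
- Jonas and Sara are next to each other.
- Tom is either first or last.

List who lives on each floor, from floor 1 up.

From clues 1–2: Tom is in {2,3,4,5,6}.
From clues 1–3: Noor → floor 3.
From clues 1–4: Sara is in {1,5}.
From clues 1–5: Sara → floor 1, Jonas → floor 2, Mateo → floor 4, Ximena → floor 5, Tom → floor 6.

Sara, Jonas, Noor, Mateo, Ximena, Tom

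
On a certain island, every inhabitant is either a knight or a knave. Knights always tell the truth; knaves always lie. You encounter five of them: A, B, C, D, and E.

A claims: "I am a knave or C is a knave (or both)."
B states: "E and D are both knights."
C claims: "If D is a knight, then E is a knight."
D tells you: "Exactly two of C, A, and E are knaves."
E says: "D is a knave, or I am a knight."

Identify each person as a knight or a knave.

Consider A. Suppose A is a knave.
Then A's own statement would have to be false, but it can't be — contradiction.
So A is a knight.
Consider B. Suppose B is a knight.
Then no assignment of the remaining roles makes every statement match its speaker's type — contradiction.
So B is a knave.
Consider C. Suppose C is a knight.
Then A's statement comes out false, contradicting A being a knight.
So C is a knave.
Consider D. Suppose D is a knave.
Then C's statement comes out true, contradicting C being a knave.
So D is a knight.
Consider E. Suppose E is a knight.
Then B's statement comes out true, contradicting B being a knave.
So E is a knave.

A: knight, B: knave, C: knave, D: knight, E: knave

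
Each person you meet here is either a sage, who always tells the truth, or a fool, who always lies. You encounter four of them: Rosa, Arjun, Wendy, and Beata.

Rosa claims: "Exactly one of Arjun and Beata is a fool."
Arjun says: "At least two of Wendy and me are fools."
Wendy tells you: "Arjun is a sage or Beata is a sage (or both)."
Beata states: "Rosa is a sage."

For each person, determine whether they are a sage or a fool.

Rosa: sage, Arjun: fool, Wendy: sage, Beata: sage

Consider Rosa. Suppose Rosa is a fool.
Then no assignment of the remaining roles makes every statement match its speaker's type — contradiction.
So Rosa is a sage.
With that fixed, Beata's statement is true, so Beata is a sage.
With that fixed, Wendy's statement is true, so Wendy is a sage.
With that fixed, Arjun's statement is false, so Arjun is a fool.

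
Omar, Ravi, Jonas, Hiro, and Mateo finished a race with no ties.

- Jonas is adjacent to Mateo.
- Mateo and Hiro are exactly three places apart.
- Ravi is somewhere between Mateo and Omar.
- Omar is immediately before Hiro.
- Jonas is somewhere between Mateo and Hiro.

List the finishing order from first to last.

From clues 1–2: Hiro is in {1,2,4,5}.
From clues 1–3: Ravi → place 3.
From clues 1–4: Omar is in {1,4}.
From clues 1–5: Omar → place 1, Hiro → place 2, Jonas → place 4, Mateo → place 5.

Omar, Hiro, Ravi, Jonas, Mateo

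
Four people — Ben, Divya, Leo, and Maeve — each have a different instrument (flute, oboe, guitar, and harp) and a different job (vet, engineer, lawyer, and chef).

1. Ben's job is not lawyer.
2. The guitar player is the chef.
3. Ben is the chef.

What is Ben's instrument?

guitar

With clues 1–3, flute, harp, and oboe are impossible for Ben's instrument.
That leaves guitar.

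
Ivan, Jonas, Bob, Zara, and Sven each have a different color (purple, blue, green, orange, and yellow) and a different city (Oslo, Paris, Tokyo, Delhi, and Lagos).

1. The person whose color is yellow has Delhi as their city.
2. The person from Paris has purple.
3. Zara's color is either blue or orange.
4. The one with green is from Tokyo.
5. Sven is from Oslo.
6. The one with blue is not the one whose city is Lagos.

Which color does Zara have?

orange

With clues 1–3, green, purple, and yellow are impossible for Zara's color.
With clues 1–6, blue is impossible for Zara's color.
That leaves orange.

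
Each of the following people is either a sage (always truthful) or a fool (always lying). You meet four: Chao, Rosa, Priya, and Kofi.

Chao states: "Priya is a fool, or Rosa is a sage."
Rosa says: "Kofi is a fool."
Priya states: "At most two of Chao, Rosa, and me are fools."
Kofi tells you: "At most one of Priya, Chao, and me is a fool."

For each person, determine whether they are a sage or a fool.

Consider Chao. Suppose Chao is a sage.
Then no assignment of the remaining roles makes every statement match its speaker's type — contradiction.
So Chao is a fool.
Consider Rosa. Suppose Rosa is a sage.
Then Chao's statement comes out true, contradicting Chao being a fool.
So Rosa is a fool.
Consider Priya. Suppose Priya is a fool.
Then Chao's statement comes out true, contradicting Chao being a fool.
So Priya is a sage.
Consider Kofi. Suppose Kofi is a fool.
Then Rosa's statement comes out true, contradicting Rosa being a fool.
So Kofi is a sage.

Chao: fool, Rosa: fool, Priya: sage, Kofi: sage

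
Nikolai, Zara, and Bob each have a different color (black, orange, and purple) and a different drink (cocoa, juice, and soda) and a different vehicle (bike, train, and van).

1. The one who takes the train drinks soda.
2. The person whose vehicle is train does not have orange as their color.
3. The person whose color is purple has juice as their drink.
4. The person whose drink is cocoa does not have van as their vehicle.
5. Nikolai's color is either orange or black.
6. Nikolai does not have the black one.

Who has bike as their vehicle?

Nikolai

With clues 1–6, Bob and Zara are impossible for the one with vehicle bike.
That leaves Nikolai.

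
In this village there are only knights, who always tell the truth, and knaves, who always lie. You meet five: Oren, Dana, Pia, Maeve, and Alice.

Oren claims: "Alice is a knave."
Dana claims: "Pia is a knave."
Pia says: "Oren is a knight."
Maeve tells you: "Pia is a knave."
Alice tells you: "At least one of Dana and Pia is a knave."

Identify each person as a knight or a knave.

Consider Oren. Suppose Oren is a knight.
Then no assignment of the remaining roles makes every statement match its speaker's type — contradiction.
So Oren is a knave.
With that fixed, Pia's statement is false, so Pia is a knave.
With that fixed, Maeve's statement is true, so Maeve is a knight.
With that fixed, Alice's statement is true, so Alice is a knight.
With that fixed, Dana's statement is true, so Dana is a knight.

Oren: knave, Dana: knight, Pia: knave, Maeve: knight, Alice: knight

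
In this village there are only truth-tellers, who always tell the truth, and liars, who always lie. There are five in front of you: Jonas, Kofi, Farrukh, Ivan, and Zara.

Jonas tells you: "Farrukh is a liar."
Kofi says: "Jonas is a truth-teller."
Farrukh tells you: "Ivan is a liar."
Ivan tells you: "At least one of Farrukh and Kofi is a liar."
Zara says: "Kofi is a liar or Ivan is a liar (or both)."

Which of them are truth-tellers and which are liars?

Consider Jonas. Suppose Jonas is a liar.
Then no assignment of the remaining roles makes every statement match its speaker's type — contradiction.
So Jonas is a truth-teller.
With that fixed, Kofi's statement is true, so Kofi is a truth-teller.
Consider Farrukh. Suppose Farrukh is a truth-teller.
Then Jonas's statement comes out false, contradicting Jonas being a truth-teller.
So Farrukh is a liar.
With that fixed, Ivan's statement is true, so Ivan is a truth-teller.
With that fixed, Zara's statement is false, so Zara is a liar.

Jonas: truth-teller, Kofi: truth-teller, Farrukh: liar, Ivan: truth-teller, Zara: liar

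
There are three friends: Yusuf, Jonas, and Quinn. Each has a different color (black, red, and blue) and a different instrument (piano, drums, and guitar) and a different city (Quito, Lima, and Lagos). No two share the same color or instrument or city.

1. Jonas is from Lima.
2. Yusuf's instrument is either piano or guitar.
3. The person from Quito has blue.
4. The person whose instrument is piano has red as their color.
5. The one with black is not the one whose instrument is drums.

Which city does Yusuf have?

Clue 1 rules out Lima for Yusuf's city.
With clues 1–5, Quito is impossible for Yusuf's city.
That leaves Lagos.

Lagos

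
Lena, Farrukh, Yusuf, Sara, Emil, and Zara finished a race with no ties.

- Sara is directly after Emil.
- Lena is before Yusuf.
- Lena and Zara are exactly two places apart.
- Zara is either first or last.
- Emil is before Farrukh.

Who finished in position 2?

Sara

With clues 1–3, Zara is ruled out for place 2.
With clues 1–4, Lena and Yusuf are ruled out for place 2.
With clues 1–5, Emil and Farrukh are ruled out for place 2.
So place 2 is Sara.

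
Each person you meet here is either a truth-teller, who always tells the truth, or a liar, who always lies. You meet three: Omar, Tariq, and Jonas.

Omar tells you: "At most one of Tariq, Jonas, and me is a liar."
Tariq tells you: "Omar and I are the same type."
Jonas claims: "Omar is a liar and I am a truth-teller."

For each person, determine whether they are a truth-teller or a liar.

Consider Omar. Suppose Omar is a liar.
Then whichever role Tariq has, Tariq's statement has the wrong truth value — contradiction.
So Omar is a truth-teller.
With that fixed, Jonas's statement is false, so Jonas is a liar.
Consider Tariq. Suppose Tariq is a liar.
Then Omar's statement comes out false, contradicting Omar being a truth-teller.
So Tariq is a truth-teller.

Omar: truth-teller, Tariq: truth-teller, Jonas: liar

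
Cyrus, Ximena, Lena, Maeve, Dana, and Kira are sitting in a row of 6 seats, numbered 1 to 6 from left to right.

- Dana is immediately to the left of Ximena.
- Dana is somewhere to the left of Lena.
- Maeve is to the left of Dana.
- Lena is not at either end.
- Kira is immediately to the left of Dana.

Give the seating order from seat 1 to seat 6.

Maeve, Kira, Dana, Ximena, Lena, Cyrus

From clue 1: Ximena is in {2,3,4,5,6}.
From clues 1–2: Ximena is in {2,3,4,5}.
From clues 1–3: Ximena is in {3,4,5}.
From clues 1–4: Ximena is in {3,4}.
From clues 1–5: Maeve → seat 1, Kira → seat 2, Dana → seat 3, Ximena → seat 4, Lena → seat 5, Cyrus → seat 6.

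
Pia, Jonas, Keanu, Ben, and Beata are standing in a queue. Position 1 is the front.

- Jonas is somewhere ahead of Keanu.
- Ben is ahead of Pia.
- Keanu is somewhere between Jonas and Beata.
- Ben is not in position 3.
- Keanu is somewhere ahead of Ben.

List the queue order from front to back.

From clue 1: Jonas is in {1,2,3,4}.
From clues 1–2: Pia is in {2,3,4,5}.
From clues 1–3: Jonas is in {1,2,3}.
From clues 1–5: Jonas → position 1, Keanu → position 2, Beata → position 3, Ben → position 4, Pia → position 5.

Jonas, Keanu, Beata, Ben, Pia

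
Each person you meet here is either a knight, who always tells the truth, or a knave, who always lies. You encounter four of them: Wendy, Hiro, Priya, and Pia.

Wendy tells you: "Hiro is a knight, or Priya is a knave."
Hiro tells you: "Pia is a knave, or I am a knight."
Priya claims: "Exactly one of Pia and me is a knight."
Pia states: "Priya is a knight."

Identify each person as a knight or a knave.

Consider Wendy. Suppose Wendy is a knave.
Then no assignment of the remaining roles makes every statement match its speaker's type — contradiction.
So Wendy is a knight.
Consider Hiro. Suppose Hiro is a knave.
Then no assignment of the remaining roles makes every statement match its speaker's type — contradiction.
So Hiro is a knight.
Consider Priya. Suppose Priya is a knight.
Then no assignment of the remaining roles makes every statement match its speaker's type — contradiction.
So Priya is a knave.
With that fixed, Pia's statement is false, so Pia is a knave.

Wendy: knight, Hiro: knight, Priya: knave, Pia: knave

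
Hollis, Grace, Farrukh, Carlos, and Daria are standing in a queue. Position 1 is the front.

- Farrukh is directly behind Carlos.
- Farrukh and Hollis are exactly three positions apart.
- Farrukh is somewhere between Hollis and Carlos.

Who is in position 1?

Carlos

With clue 1, Farrukh is ruled out for position 1.
With clues 1–3, Daria, Grace, and Hollis are ruled out for position 1.
So position 1 is Carlos.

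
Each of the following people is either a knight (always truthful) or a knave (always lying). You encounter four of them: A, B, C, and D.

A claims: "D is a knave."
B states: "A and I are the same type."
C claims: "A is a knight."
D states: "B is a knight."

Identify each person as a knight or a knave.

A: knight, B: knave, C: knight, D: knave

Consider A. Suppose A is a knave.
Then whichever role B has, B's statement has the wrong truth value — contradiction.
So A is a knight.
With that fixed, C's statement is true, so C is a knight.
Consider B. Suppose B is a knight.
Then no assignment of the remaining roles makes every statement match its speaker's type — contradiction.
So B is a knave.
With that fixed, D's statement is false, so D is a knave.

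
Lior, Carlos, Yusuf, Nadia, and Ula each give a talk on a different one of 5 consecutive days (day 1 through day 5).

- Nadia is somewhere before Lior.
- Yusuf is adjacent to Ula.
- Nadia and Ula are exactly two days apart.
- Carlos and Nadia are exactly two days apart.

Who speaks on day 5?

Carlos

With clue 1, Nadia is ruled out for day 5.
With clues 1–3, Ula is ruled out for day 5.
With clues 1–4, Lior and Yusuf are ruled out for day 5.
So day 5 is Carlos.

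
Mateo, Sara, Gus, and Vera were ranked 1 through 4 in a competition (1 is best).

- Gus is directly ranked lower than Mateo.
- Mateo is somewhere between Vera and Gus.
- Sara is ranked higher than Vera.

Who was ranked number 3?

With clues 1–2, Sara and Vera are ruled out for rank 3.
With clues 1–3, Gus is ruled out for rank 3.
So rank 3 is Mateo.

Mateo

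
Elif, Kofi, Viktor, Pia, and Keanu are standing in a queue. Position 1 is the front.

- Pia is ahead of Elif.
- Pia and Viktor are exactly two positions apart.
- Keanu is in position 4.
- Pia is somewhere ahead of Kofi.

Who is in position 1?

Pia

With clue 1, Elif is ruled out for position 1.
With clues 1–3, Keanu and Kofi are ruled out for position 1.
With clues 1–4, Viktor is ruled out for position 1.
So position 1 is Pia.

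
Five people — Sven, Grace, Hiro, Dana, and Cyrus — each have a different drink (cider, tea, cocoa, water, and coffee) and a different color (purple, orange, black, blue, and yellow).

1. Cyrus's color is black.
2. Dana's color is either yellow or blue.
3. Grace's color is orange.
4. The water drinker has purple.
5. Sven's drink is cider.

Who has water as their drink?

Hiro

With clues 1–4, Cyrus, Dana, and Grace are impossible for the one with drink water.
With clues 1–5, Sven is impossible for the one with drink water.
That leaves Hiro.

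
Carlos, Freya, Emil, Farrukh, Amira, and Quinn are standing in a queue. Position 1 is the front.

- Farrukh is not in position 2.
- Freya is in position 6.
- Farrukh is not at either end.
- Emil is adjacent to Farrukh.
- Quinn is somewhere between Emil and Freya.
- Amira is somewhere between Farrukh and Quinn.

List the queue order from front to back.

Carlos, Emil, Farrukh, Amira, Quinn, Freya

From clue 1: Farrukh is in {1,3,4,5,6}.
From clues 1–2: Freya → position 6.
From clues 1–3: Farrukh is in {3,4,5}.
From clues 1–5: Farrukh is in {3,4}.
From clues 1–6: Carlos → position 1, Emil → position 2, Farrukh → position 3, Amira → position 4, Quinn → position 5.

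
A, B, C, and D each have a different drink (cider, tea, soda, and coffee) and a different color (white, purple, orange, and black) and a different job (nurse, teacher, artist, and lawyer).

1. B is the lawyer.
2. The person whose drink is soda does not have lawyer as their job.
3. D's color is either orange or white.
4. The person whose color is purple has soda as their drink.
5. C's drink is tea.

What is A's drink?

With clues 1–5, cider, coffee, and tea are impossible for A's drink.
That leaves soda.

soda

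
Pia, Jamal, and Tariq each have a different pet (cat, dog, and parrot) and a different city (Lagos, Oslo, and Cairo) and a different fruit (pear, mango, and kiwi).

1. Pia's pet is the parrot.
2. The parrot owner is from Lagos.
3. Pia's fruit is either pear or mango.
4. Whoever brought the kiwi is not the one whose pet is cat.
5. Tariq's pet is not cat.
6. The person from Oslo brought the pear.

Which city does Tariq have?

With clues 1–2, Lagos is impossible for Tariq's city.
With clues 1–6, Oslo is impossible for Tariq's city.
That leaves Cairo.

Cairo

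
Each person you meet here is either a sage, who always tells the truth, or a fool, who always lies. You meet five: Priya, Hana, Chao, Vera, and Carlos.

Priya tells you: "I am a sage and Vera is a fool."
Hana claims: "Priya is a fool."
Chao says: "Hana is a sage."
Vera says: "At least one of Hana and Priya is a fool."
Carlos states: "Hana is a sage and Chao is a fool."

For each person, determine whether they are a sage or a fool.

Consider Priya. Suppose Priya is a sage.
Then no assignment of the remaining roles makes every statement match its speaker's type — contradiction.
So Priya is a fool.
With that fixed, Hana's statement is true, so Hana is a sage.
With that fixed, Chao's statement is true, so Chao is a sage.
With that fixed, Vera's statement is true, so Vera is a sage.
With that fixed, Carlos's statement is false, so Carlos is a fool.

Priya: fool, Hana: sage, Chao: sage, Vera: sage, Carlos: fool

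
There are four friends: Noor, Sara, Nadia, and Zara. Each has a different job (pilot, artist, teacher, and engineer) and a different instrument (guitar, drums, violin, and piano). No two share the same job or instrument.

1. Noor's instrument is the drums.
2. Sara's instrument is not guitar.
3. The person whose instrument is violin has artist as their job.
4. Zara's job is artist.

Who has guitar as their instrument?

Clue 1 rules out Noor for the one with instrument guitar.
With clues 1–2, Sara is impossible for the one with instrument guitar.
With clues 1–4, Zara is impossible for the one with instrument guitar.
That leaves Nadia.

Nadia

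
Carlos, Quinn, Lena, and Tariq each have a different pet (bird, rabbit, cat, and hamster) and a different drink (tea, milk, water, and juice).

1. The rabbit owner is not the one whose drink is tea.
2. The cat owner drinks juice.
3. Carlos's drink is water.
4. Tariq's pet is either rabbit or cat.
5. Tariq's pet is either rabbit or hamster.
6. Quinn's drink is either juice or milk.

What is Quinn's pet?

cat

With clues 1–5, rabbit is impossible for Quinn's pet.
With clues 1–6, bird and hamster are impossible for Quinn's pet.
That leaves cat.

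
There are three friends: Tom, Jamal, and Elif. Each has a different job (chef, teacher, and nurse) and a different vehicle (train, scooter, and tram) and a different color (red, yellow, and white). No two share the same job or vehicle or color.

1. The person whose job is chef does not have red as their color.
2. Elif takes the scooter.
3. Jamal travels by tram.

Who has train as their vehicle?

Tom

With clues 1–2, Elif is impossible for the one with vehicle train.
With clues 1–3, Jamal is impossible for the one with vehicle train.
That leaves Tom.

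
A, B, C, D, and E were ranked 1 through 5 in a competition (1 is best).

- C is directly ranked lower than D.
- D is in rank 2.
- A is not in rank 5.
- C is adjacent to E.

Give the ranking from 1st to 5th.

A, D, C, E, B

From clue 1: C is in {2,3,4,5}.
From clues 1–2: D → rank 2, C → rank 3.
From clues 1–3: A is in {1,4}.
From clues 1–4: A → rank 1, E → rank 4, B → rank 5.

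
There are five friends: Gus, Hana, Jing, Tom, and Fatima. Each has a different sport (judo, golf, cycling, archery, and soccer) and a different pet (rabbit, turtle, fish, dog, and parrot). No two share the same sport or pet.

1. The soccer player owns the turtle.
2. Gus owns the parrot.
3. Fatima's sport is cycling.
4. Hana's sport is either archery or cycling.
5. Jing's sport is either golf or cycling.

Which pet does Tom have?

With clues 1–2, parrot is impossible for Tom's pet.
With clues 1–5, dog, fish, and rabbit are impossible for Tom's pet.
That leaves turtle.

turtle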